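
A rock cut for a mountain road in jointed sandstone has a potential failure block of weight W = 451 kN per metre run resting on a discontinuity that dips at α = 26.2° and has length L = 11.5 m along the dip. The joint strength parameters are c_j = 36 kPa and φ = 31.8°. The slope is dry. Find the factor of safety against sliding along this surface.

FS = 3.34

Resolving the block weight along and normal to the plane and applying the Mohr–Coulomb strength on the joint:
N' = W cosα = 451·cos26.2° = 404.7 kN/m
Driving force T = W sinα = 451·sin26.2° = 199.1 kN/m
Resisting force R = c_j·L + N'·tanφ = 36·11.5 + 404.7·tan31.8° = 414.0 + 250.9 = 664.9 kN/m
FS = R / T = 664.9 / 199.1 = 3.339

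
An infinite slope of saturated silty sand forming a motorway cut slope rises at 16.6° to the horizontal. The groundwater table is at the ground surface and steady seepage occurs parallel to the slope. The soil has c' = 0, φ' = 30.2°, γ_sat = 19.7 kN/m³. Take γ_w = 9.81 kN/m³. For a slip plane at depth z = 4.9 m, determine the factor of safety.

With seepage parallel to the slope and the water table at the surface, the effective normal stress on the slip plane uses the buoyant unit weight γ' = γ_sat − γ_w while the driving shear stress uses γ_sat:
FS = [c' + γ' z cos²β tanφ'] / [γ_sat z sinβ cosβ]
(For c' = 0 this reduces to FS = (γ'/γ_sat)·tanφ'/tanβ.)
γ' = 19.7 − 9.81 = 9.89 kN/m³
Numerator = 0.0 + 9.89·4.9·cos²16.6°·tan30.2° = 0.0 + 9.89·4.9·0.9184·0.5820 = 25.903 kPa
Denominator = 19.7·4.9·sin16.6°·cos16.6° = 19.7·4.9·0.2857·0.9583 = 26.428 kPa
FS = 25.903 / 26.428 = 0.980

FS = 0.98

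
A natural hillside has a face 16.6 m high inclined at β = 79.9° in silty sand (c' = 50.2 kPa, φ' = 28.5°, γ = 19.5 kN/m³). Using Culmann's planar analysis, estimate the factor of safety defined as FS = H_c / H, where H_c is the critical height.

H_c = (4c'/γ) · sinβ cosφ' / [1 − cos(β − φ')]
    = (4·50.2/19.5) · sin79.9°·cos28.5° / [1 − cos51.4°]
    = 10.297 · 0.8652 / 0.3761 = 23.69 m
FS = H_c / H = 23.69 / 16.6 = 1.427

FS = 1.43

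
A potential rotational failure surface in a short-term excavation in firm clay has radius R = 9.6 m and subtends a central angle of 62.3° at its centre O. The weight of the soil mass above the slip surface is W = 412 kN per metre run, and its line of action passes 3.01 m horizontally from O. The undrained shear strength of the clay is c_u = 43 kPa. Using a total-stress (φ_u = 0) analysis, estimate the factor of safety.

FS = 3.47

Taking moments about the centre O, the resisting moment is provided by the undrained shear strength acting along the arc:
Arc length L_a = R·θ = 9.6·(62.3°·π/180) = 9.6·1.0873 = 10.44 m
M_R = c_u·L_a·R = 43·10.44·9.6 = 4309.0 kN·m/m
M_D = W·d = 412·3.01 = 1240.1 kN·m/m
FS = M_R / M_D = 4309.0 / 1240.1 = 3.475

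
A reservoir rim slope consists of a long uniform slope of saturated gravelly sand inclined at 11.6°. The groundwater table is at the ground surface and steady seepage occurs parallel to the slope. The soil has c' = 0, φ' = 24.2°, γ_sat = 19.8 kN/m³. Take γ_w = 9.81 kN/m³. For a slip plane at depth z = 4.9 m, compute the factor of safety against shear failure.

FS = 1.10

With seepage parallel to the slope and the water table at the surface, the effective normal stress on the slip plane uses the buoyant unit weight γ' = γ_sat − γ_w while the driving shear stress uses γ_sat:
FS = [c' + γ' z cos²β tanφ'] / [γ_sat z sinβ cosβ]
(For c' = 0 this reduces to FS = (γ'/γ_sat)·tanφ'/tanβ.)
γ' = 19.8 − 9.81 = 9.99 kN/m³
Numerator = 0.0 + 9.99·4.9·cos²11.6°·tan24.2° = 0.0 + 9.99·4.9·0.9596·0.4494 = 21.110 kPa
Denominator = 19.8·4.9·sin11.6°·cos11.6° = 19.8·4.9·0.2011·0.9796 = 19.110 kPa
FS = 21.110 / 19.110 = 1.105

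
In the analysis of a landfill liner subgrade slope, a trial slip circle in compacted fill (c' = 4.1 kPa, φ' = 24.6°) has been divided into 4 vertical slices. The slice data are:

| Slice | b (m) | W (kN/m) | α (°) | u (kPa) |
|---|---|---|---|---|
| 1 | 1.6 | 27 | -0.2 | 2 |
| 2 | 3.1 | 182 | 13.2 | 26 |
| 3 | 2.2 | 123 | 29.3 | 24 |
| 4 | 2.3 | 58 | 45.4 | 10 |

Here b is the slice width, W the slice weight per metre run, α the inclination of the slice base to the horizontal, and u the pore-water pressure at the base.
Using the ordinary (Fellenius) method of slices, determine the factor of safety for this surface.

Ordinary method of slices: FS = Σ[c'·Δl_i + (W_i cosα_i − u_i·Δl_i)·tanφ'] / Σ W_i sinα_i, with Δl_i = b_i / cosα_i.
Slice 1: Δl = 1.6/cos(-0.2°) = 1.600 m; N'_1 = 27·cos(-0.2°) − 2·1.600 = 23.8; c'Δl = 6.56; W sinα = -0.1
Slice 2: Δl = 3.1/cos13.2° = 3.184 m; N'_2 = 182·cos13.2° − 26·3.184 = 94.4; c'Δl = 13.05; W sinα = 41.6
Slice 3: Δl = 2.2/cos29.3° = 2.523 m; N'_3 = 123·cos29.3° − 24·2.523 = 46.7; c'Δl = 10.34; W sinα = 60.2
Slice 4: Δl = 2.3/cos45.4° = 3.276 m; N'_4 = 58·cos45.4° − 10·3.276 = 8.0; c'Δl = 13.43; W sinα = 41.3
Σc'Δl = 43.4 kN/m; ΣN' = 172.9 kN/m; ΣW sinα = 143.0 kN/m
Resisting = 43.4 + 172.9·tan24.6° = 43.4 + 79.2 = 122.5 kN/m
FS = 122.5 / 143.0 = 0.857

FS = 0.86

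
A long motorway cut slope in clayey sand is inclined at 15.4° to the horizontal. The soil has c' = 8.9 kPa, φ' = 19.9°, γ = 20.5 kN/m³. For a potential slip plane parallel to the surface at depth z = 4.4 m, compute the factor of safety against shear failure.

For an infinite slope with a slip plane parallel to the surface (no pore pressure): FS = [c' + γz cos²β tanφ'] / [γz sinβ cosβ].
γz = 20.5·4.4 = 90.20 kN/m²
Numerator = 8.9 + 90.20·cos²15.4°·tan19.9° = 8.9 + 90.20·0.9295·0.3620 = 39.249 kPa
Denominator = 90.20·sin15.4°·cos15.4° = 90.20·0.2656·0.9641 = 23.093 kPa
FS = 39.249 / 23.093 = 1.700

FS = 1.70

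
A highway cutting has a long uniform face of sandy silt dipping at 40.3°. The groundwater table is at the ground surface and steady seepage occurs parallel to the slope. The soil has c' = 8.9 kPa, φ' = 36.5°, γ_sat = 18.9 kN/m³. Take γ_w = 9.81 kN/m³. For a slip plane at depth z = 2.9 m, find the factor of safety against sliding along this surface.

FS = 0.75

With seepage parallel to the slope and the water table at the surface, the effective normal stress on the slip plane uses the buoyant unit weight γ' = γ_sat − γ_w while the driving shear stress uses γ_sat:
FS = [c' + γ' z cos²β tanφ'] / [γ_sat z sinβ cosβ]
γ' = 18.9 − 9.81 = 9.09 kN/m³
Numerator = 8.9 + 9.09·2.9·cos²40.3°·tan36.5° = 8.9 + 9.09·2.9·0.5817·0.7400 = 20.246 kPa
Denominator = 18.9·2.9·sin40.3°·cos40.3° = 18.9·2.9·0.6468·0.7627 = 27.037 kPa
FS = 20.246 / 27.037 = 0.749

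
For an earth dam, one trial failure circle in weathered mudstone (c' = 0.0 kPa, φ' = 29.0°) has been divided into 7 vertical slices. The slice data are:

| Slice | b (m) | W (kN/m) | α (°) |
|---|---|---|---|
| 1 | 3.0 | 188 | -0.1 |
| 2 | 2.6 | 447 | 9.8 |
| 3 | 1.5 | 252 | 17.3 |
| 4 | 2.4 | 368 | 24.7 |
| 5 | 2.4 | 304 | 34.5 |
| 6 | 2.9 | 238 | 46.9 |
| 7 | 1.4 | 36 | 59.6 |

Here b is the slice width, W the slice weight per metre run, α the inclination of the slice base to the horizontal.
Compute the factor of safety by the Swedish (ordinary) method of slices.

Ordinary method of slices: FS = Σ[c'·Δl_i + (W_i cosα_i)·tanφ'] / Σ W_i sinα_i, with Δl_i = b_i / cosα_i.
Slice 1: Δl = 3.0/cos(-0.1°) = 3.000 m; N'_1 = 188·cos(-0.1°) = 188.0; c'Δl = 0.00; W sinα = -0.3
Slice 2: Δl = 2.6/cos9.8° = 2.639 m; N'_2 = 447·cos9.8° = 440.5; c'Δl = 0.00; W sinα = 76.1
Slice 3: Δl = 1.5/cos17.3° = 1.571 m; N'_3 = 252·cos17.3° = 240.6; c'Δl = 0.00; W sinα = 74.9
Slice 4: Δl = 2.4/cos24.7° = 2.642 m; N'_4 = 368·cos24.7° = 334.3; c'Δl = 0.00; W sinα = 153.8
Slice 5: Δl = 2.4/cos34.5° = 2.912 m; N'_5 = 304·cos34.5° = 250.5; c'Δl = 0.00; W sinα = 172.2
Slice 6: Δl = 2.9/cos46.9° = 4.244 m; N'_6 = 238·cos46.9° = 162.6; c'Δl = 0.00; W sinα = 173.8
Slice 7: Δl = 1.4/cos59.6° = 2.767 m; N'_7 = 36·cos59.6° = 18.2; c'Δl = 0.00; W sinα = 31.1
Σc'Δl = 0.0 kN/m; ΣN' = 1634.8 kN/m; ΣW sinα = 681.5 kN/m
Resisting = 0.0 + 1634.8·tan29.0° = 0.0 + 906.2 = 906.2 kN/m
FS = 906.2 / 681.5 = 1.330

FS = 1.33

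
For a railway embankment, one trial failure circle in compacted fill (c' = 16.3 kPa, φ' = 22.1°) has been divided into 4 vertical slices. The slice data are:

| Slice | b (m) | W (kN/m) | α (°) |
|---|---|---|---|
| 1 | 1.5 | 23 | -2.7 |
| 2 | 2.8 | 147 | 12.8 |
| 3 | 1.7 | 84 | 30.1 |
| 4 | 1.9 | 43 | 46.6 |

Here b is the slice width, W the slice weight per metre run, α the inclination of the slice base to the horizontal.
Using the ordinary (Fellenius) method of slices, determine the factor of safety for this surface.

Ordinary method of slices: FS = Σ[c'·Δl_i + (W_i cosα_i)·tanφ'] / Σ W_i sinα_i, with Δl_i = b_i / cosα_i.
Slice 1: Δl = 1.5/cos(-2.7°) = 1.502 m; N'_1 = 23·cos(-2.7°) = 23.0; c'Δl = 24.48; W sinα = -1.1
Slice 2: Δl = 2.8/cos12.8° = 2.871 m; N'_2 = 147·cos12.8° = 143.3; c'Δl = 46.80; W sinα = 32.6
Slice 3: Δl = 1.7/cos30.1° = 1.965 m; N'_3 = 84·cos30.1° = 72.7; c'Δl = 32.03; W sinα = 42.1
Slice 4: Δl = 1.9/cos46.6° = 2.765 m; N'_4 = 43·cos46.6° = 29.5; c'Δl = 45.07; W sinα = 31.2
Σc'Δl = 148.4 kN/m; ΣN' = 268.5 kN/m; ΣW sinα = 104.9 kN/m
Resisting = 148.4 + 268.5·tan22.1° = 148.4 + 109.0 = 257.4 kN/m
FS = 257.4 / 104.9 = 2.455

FS = 2.46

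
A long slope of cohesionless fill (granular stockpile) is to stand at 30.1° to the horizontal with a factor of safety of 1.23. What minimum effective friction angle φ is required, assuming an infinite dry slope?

FS = tanφ/tanβ ⇒ tanφ = FS · tanβ = 1.23 · tan30.1° = 0.7130
φ = arctan(0.7130) = 35.49°

φ = 35.5°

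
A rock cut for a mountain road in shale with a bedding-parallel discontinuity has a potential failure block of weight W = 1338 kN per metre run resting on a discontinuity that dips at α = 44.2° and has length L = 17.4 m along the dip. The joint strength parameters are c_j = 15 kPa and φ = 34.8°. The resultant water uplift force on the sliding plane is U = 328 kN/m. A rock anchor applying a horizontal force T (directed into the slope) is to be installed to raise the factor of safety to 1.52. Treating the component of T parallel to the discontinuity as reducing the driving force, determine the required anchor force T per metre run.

Resolving forces along and normal to the sliding plane, with the horizontal anchor force T adding T·sinα to the effective normal force and T·cosα acting up the plane against the driving force:
FS = [c_jL + (W cosα − U + T sinα) tanφ] / [W sinα − T cosα]
Without the anchor: N' = 631.2 kN/m, driving T_d = 932.8 kN/m, resisting R = 15·17.4 + 631.2·tan34.8° = 699.7 kN/m, FS = 0.75.
Setting FS = 1.52 and solving for T:
1.52·(932.8 − T cos44.2°) = 699.7 + T sin44.2°·tan34.8°
T·(sin44.2°·tan34.8° + 1.52·cos44.2°) = 1.52·932.8 − 699.7
T·(0.6972·0.6950 + 1.52·0.7169) = 1417.9 − 699.7 = 718.2
T·1.5742 = 718.2
T = 456.2 kN/m

T = 456 kN/m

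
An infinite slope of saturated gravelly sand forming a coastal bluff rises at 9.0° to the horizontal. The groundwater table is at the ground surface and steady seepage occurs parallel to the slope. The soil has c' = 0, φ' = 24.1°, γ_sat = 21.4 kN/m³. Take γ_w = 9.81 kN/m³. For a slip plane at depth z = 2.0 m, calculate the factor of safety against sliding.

FS = 1.53

With seepage parallel to the slope and the water table at the surface, the effective normal stress on the slip plane uses the buoyant unit weight γ' = γ_sat − γ_w while the driving shear stress uses γ_sat:
FS = [c' + γ' z cos²β tanφ'] / [γ_sat z sinβ cosβ]
(For c' = 0 this reduces to FS = (γ'/γ_sat)·tanφ'/tanβ.)
γ' = 21.4 − 9.81 = 11.59 kN/m³
Numerator = 0.0 + 11.59·2.0·cos²9.0°·tan24.1° = 0.0 + 11.59·2.0·0.9755·0.4473 = 10.115 kPa
Denominator = 21.4·2.0·sin9.0°·cos9.0° = 21.4·2.0·0.1564·0.9877 = 6.613 kPa
FS = 10.115 / 6.613 = 1.530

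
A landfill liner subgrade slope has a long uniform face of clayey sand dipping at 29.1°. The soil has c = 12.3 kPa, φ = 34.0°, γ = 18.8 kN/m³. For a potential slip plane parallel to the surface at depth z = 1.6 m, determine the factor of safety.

For an infinite slope with a slip plane parallel to the surface (no pore pressure): FS = [c + γz cos²β tanφ] / [γz sinβ cosβ].
γz = 18.8·1.6 = 30.08 kN/m²
Numerator = 12.3 + 30.08·cos²29.1°·tan34.0° = 12.3 + 30.08·0.7635·0.6745 = 27.790 kPa
Denominator = 30.08·sin29.1°·cos29.1° = 30.08·0.4863·0.8738 = 12.782 kPa
FS = 27.790 / 12.782 = 2.174

FS = 2.17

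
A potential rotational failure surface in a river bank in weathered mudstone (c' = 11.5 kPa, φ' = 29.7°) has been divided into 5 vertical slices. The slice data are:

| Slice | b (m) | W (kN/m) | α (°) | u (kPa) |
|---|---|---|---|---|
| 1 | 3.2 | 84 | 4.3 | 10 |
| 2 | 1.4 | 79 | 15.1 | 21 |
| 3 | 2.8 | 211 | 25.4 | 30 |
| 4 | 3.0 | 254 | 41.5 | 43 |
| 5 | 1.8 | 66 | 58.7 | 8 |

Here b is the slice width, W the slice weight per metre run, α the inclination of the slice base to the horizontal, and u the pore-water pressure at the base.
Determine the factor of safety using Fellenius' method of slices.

FS = 0.88

Ordinary method of slices: FS = Σ[c'·Δl_i + (W_i cosα_i − u_i·Δl_i)·tanφ'] / Σ W_i sinα_i, with Δl_i = b_i / cosα_i.
Slice 1: Δl = 3.2/cos4.3° = 3.209 m; N'_1 = 84·cos4.3° − 10·3.209 = 51.7; c'Δl = 36.90; W sinα = 6.3
Slice 2: Δl = 1.4/cos15.1° = 1.450 m; N'_2 = 79·cos15.1° − 21·1.450 = 45.8; c'Δl = 16.68; W sinα = 20.6
Slice 3: Δl = 2.8/cos25.4° = 3.100 m; N'_3 = 211·cos25.4° − 30·3.100 = 97.6; c'Δl = 35.65; W sinα = 90.5
Slice 4: Δl = 3.0/cos41.5° = 4.006 m; N'_4 = 254·cos41.5° − 43·4.006 = 18.0; c'Δl = 46.06; W sinα = 168.3
Slice 5: Δl = 1.8/cos58.7° = 3.465 m; N'_5 = 66·cos58.7° − 8·3.465 = 6.6; c'Δl = 39.84; W sinα = 56.4
Σc'Δl = 175.1 kN/m; ΣN' = 219.7 kN/m; ΣW sinα = 342.1 kN/m
Resisting = 175.1 + 219.7·tan29.7° = 175.1 + 125.3 = 300.4 kN/m
FS = 300.4 / 342.1 = 0.878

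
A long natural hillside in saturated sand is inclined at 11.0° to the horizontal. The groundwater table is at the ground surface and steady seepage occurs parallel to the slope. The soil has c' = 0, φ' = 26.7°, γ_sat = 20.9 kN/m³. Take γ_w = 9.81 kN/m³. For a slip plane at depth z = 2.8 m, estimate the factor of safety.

With seepage parallel to the slope and the water table at the surface, the effective normal stress on the slip plane uses the buoyant unit weight γ' = γ_sat − γ_w while the driving shear stress uses γ_sat:
FS = [c' + γ' z cos²β tanφ'] / [γ_sat z sinβ cosβ]
(For c' = 0 this reduces to FS = (γ'/γ_sat)·tanφ'/tanβ.)
γ' = 20.9 − 9.81 = 11.09 kN/m³
Numerator = 0.0 + 11.09·2.8·cos²11.0°·tan26.7° = 0.0 + 11.09·2.8·0.9636·0.5029 = 15.049 kPa
Denominator = 20.9·2.8·sin11.0°·cos11.0° = 20.9·2.8·0.1908·0.9816 = 10.961 kPa
FS = 15.049 / 10.961 = 1.373

FS = 1.37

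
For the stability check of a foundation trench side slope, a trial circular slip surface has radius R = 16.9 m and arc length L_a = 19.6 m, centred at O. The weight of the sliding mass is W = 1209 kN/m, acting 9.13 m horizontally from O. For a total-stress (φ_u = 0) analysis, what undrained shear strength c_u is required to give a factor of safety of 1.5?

c_u = 50.0 kPa

FS = c_u·L_a·R / (W·d), so c_u = FS·W·d / (L_a·R).
c_u = 1.5·1209·9.13 / (19.60·16.9) = 16557.3 / 331.24 = 49.99 kPa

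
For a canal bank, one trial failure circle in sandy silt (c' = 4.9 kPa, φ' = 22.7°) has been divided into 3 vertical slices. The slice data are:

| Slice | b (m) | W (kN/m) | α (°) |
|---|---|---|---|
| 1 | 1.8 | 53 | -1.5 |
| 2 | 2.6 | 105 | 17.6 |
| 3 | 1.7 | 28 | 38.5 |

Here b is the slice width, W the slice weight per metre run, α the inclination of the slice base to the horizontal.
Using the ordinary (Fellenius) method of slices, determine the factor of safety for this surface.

FS = 2.22

Ordinary method of slices: FS = Σ[c'·Δl_i + (W_i cosα_i)·tanφ'] / Σ W_i sinα_i, with Δl_i = b_i / cosα_i.
Slice 1: Δl = 1.8/cos(-1.5°) = 1.801 m; N'_1 = 53·cos(-1.5°) = 53.0; c'Δl = 8.82; W sinα = -1.4
Slice 2: Δl = 2.6/cos17.6° = 2.728 m; N'_2 = 105·cos17.6° = 100.1; c'Δl = 13.37; W sinα = 31.7
Slice 3: Δl = 1.7/cos38.5° = 2.172 m; N'_3 = 28·cos38.5° = 21.9; c'Δl = 10.64; W sinα = 17.4
Σc'Δl = 32.8 kN/m; ΣN' = 175.0 kN/m; ΣW sinα = 47.8 kN/m
Resisting = 32.8 + 175.0·tan22.7° = 32.8 + 73.2 = 106.0 kN/m
FS = 106.0 / 47.8 = 2.219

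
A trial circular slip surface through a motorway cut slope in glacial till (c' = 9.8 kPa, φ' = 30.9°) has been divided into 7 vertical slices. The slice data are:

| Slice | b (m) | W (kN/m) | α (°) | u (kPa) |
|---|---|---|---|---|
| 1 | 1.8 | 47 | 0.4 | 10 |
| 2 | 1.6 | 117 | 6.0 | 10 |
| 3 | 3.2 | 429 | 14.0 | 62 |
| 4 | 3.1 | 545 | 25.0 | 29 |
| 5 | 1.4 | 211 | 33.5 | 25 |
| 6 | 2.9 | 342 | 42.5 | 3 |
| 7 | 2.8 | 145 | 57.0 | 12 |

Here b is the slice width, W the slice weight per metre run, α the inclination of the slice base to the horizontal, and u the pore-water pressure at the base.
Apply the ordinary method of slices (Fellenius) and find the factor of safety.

Ordinary method of slices: FS = Σ[c'·Δl_i + (W_i cosα_i − u_i·Δl_i)·tanφ'] / Σ W_i sinα_i, with Δl_i = b_i / cosα_i.
Slice 1: Δl = 1.8/cos0.4° = 1.800 m; N'_1 = 47·cos0.4° − 10·1.800 = 29.0; c'Δl = 17.64; W sinα = 0.3
Slice 2: Δl = 1.6/cos6.0° = 1.609 m; N'_2 = 117·cos6.0° − 10·1.609 = 100.3; c'Δl = 15.77; W sinα = 12.2
Slice 3: Δl = 3.2/cos14.0° = 3.298 m; N'_3 = 429·cos14.0° − 62·3.298 = 211.8; c'Δl = 32.32; W sinα = 103.8
Slice 4: Δl = 3.1/cos25.0° = 3.420 m; N'_4 = 545·cos25.0° − 29·3.420 = 394.7; c'Δl = 33.52; W sinα = 230.3
Slice 5: Δl = 1.4/cos33.5° = 1.679 m; N'_5 = 211·cos33.5° − 25·1.679 = 134.0; c'Δl = 16.45; W sinα = 116.5
Slice 6: Δl = 2.9/cos42.5° = 3.933 m; N'_6 = 342·cos42.5° − 3·3.933 = 240.3; c'Δl = 38.55; W sinα = 231.1
Slice 7: Δl = 2.8/cos57.0° = 5.141 m; N'_7 = 145·cos57.0° − 12·5.141 = 17.3; c'Δl = 50.38; W sinα = 121.6
Σc'Δl = 204.6 kN/m; ΣN' = 1127.4 kN/m; ΣW sinα = 815.8 kN/m
Resisting = 204.6 + 1127.4·tan30.9° = 204.6 + 674.7 = 879.4 kN/m
FS = 879.4 / 815.8 = 1.078

FS = 1.08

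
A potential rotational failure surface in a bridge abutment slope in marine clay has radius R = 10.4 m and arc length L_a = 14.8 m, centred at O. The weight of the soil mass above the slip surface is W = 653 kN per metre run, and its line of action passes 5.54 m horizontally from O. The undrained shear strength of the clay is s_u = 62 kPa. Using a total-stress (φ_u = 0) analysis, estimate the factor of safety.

Taking moments about the centre O, the resisting moment is provided by the undrained shear strength acting along the arc:
M_R = s_u·L_a·R = 62·14.80·10.4 = 9543.0 kN·m/m
M_D = W·d = 653·5.54 = 3617.6 kN·m/m
FS = M_R / M_D = 9543.0 / 3617.6 = 2.638

FS = 2.64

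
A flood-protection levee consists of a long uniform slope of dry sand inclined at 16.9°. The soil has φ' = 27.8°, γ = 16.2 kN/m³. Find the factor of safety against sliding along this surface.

FS = 1.74

For a dry cohesionless infinite slope the factor of safety is FS = tanφ' / tanβ.
FS = tan27.8° / tan16.9° = 0.5272 / 0.3038 = 1.735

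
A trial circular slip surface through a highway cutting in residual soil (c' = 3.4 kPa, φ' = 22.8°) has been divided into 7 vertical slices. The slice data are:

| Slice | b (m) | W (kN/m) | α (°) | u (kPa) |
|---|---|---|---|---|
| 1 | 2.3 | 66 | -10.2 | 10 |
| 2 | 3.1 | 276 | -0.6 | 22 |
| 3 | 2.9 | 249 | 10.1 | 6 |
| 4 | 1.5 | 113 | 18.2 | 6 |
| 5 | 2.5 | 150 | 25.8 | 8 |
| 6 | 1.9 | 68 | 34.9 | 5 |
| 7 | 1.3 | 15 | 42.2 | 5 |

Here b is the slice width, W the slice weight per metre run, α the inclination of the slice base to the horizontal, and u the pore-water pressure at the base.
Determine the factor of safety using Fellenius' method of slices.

FS = 2.05

Ordinary method of slices: FS = Σ[c'·Δl_i + (W_i cosα_i − u_i·Δl_i)·tanφ'] / Σ W_i sinα_i, with Δl_i = b_i / cosα_i.
Slice 1: Δl = 2.3/cos(-10.2°) = 2.337 m; N'_1 = 66·cos(-10.2°) − 10·2.337 = 41.6; c'Δl = 7.95; W sinα = -11.7
Slice 2: Δl = 3.1/cos(-0.6°) = 3.100 m; N'_2 = 276·cos(-0.6°) − 22·3.100 = 207.8; c'Δl = 10.54; W sinα = -2.9
Slice 3: Δl = 2.9/cos10.1° = 2.946 m; N'_3 = 249·cos10.1° − 6·2.946 = 227.5; c'Δl = 10.02; W sinα = 43.7
Slice 4: Δl = 1.5/cos18.2° = 1.579 m; N'_4 = 113·cos18.2° − 6·1.579 = 97.9; c'Δl = 5.37; W sinα = 35.3
Slice 5: Δl = 2.5/cos25.8° = 2.777 m; N'_5 = 150·cos25.8° − 8·2.777 = 112.8; c'Δl = 9.44; W sinα = 65.3
Slice 6: Δl = 1.9/cos34.9° = 2.317 m; N'_6 = 68·cos34.9° − 5·2.317 = 44.2; c'Δl = 7.88; W sinα = 38.9
Slice 7: Δl = 1.3/cos42.2° = 1.755 m; N'_7 = 15·cos42.2° − 5·1.755 = 2.3; c'Δl = 5.97; W sinα = 10.1
Σc'Δl = 57.2 kN/m; ΣN' = 734.1 kN/m; ΣW sinα = 178.6 kN/m
Resisting = 57.2 + 734.1·tan22.8° = 57.2 + 308.6 = 365.7 kN/m
FS = 365.7 / 178.6 = 2.047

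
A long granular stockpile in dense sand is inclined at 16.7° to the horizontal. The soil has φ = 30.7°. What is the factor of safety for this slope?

For a dry cohesionless infinite slope the factor of safety is FS = tanφ / tanβ.
FS = tan30.7° / tan16.7° = 0.5938 / 0.3000 = 1.979

FS = 1.98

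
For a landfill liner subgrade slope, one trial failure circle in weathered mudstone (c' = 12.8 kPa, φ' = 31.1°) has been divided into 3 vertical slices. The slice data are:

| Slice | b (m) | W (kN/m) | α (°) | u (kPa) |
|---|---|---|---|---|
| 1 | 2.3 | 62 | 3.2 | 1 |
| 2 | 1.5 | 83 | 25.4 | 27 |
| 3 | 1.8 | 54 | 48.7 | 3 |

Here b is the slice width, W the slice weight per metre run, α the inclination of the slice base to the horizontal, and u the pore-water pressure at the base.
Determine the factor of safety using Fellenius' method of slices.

Ordinary method of slices: FS = Σ[c'·Δl_i + (W_i cosα_i − u_i·Δl_i)·tanφ'] / Σ W_i sinα_i, with Δl_i = b_i / cosα_i.
Slice 1: Δl = 2.3/cos3.2° = 2.304 m; N'_1 = 62·cos3.2° − 1·2.304 = 59.6; c'Δl = 29.49; W sinα = 3.5
Slice 2: Δl = 1.5/cos25.4° = 1.661 m; N'_2 = 83·cos25.4° − 27·1.661 = 30.1; c'Δl = 21.25; W sinα = 35.6
Slice 3: Δl = 1.8/cos48.7° = 2.727 m; N'_3 = 54·cos48.7° − 3·2.727 = 27.5; c'Δl = 34.91; W sinα = 40.6
Σc'Δl = 85.6 kN/m; ΣN' = 117.2 kN/m; ΣW sinα = 79.6 kN/m
Resisting = 85.6 + 117.2·tan31.1° = 85.6 + 70.7 = 156.3 kN/m
FS = 156.3 / 79.6 = 1.963

FS = 1.96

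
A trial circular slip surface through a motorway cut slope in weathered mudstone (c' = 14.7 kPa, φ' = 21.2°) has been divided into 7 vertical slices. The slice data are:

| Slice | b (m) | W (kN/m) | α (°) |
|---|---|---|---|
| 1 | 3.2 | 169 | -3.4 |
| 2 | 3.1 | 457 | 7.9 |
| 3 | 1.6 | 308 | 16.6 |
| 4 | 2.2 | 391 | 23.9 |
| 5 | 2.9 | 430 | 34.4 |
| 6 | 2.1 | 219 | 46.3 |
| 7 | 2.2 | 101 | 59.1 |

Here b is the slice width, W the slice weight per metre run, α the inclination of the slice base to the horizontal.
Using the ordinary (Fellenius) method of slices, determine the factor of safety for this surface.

Ordinary method of slices: FS = Σ[c'·Δl_i + (W_i cosα_i)·tanφ'] / Σ W_i sinα_i, with Δl_i = b_i / cosα_i.
Slice 1: Δl = 3.2/cos(-3.4°) = 3.206 m; N'_1 = 169·cos(-3.4°) = 168.7; c'Δl = 47.12; W sinα = -10.0
Slice 2: Δl = 3.1/cos7.9° = 3.130 m; N'_2 = 457·cos7.9° = 452.7; c'Δl = 46.01; W sinα = 62.8
Slice 3: Δl = 1.6/cos16.6° = 1.670 m; N'_3 = 308·cos16.6° = 295.2; c'Δl = 24.54; W sinα = 88.0
Slice 4: Δl = 2.2/cos23.9° = 2.406 m; N'_4 = 391·cos23.9° = 357.5; c'Δl = 35.37; W sinα = 158.4
Slice 5: Δl = 2.9/cos34.4° = 3.515 m; N'_5 = 430·cos34.4° = 354.8; c'Δl = 51.67; W sinα = 242.9
Slice 6: Δl = 2.1/cos46.3° = 3.040 m; N'_6 = 219·cos46.3° = 151.3; c'Δl = 44.68; W sinα = 158.3
Slice 7: Δl = 2.2/cos59.1° = 4.284 m; N'_7 = 101·cos59.1° = 51.9; c'Δl = 62.97; W sinα = 86.7
Σc'Δl = 312.4 kN/m; ΣN' = 1832.0 kN/m; ΣW sinα = 787.1 kN/m
Resisting = 312.4 + 1832.0·tan21.2° = 312.4 + 710.6 = 1022.9 kN/m
FS = 1022.9 / 787.1 = 1.300

FS = 1.30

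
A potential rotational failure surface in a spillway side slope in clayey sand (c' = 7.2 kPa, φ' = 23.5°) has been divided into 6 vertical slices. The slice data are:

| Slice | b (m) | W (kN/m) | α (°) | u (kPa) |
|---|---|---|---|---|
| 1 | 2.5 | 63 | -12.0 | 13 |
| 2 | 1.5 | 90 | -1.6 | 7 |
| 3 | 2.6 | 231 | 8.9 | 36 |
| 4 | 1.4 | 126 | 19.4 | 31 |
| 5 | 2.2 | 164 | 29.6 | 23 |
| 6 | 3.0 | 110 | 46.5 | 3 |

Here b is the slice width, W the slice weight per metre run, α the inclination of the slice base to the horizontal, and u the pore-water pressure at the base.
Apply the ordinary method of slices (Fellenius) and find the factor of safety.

Ordinary method of slices: FS = Σ[c'·Δl_i + (W_i cosα_i − u_i·Δl_i)·tanφ'] / Σ W_i sinα_i, with Δl_i = b_i / cosα_i.
Slice 1: Δl = 2.5/cos(-12.0°) = 2.556 m; N'_1 = 63·cos(-12.0°) − 13·2.556 = 28.4; c'Δl = 18.40; W sinα = -13.1
Slice 2: Δl = 1.5/cos(-1.6°) = 1.501 m; N'_2 = 90·cos(-1.6°) − 7·1.501 = 79.5; c'Δl = 10.80; W sinα = -2.5
Slice 3: Δl = 2.6/cos8.9° = 2.632 m; N'_3 = 231·cos8.9° − 36·2.632 = 133.5; c'Δl = 18.95; W sinα = 35.7
Slice 4: Δl = 1.4/cos19.4° = 1.484 m; N'_4 = 126·cos19.4° − 31·1.484 = 72.8; c'Δl = 10.69; W sinα = 41.9
Slice 5: Δl = 2.2/cos29.6° = 2.530 m; N'_5 = 164·cos29.6° − 23·2.530 = 84.4; c'Δl = 18.22; W sinα = 81.0
Slice 6: Δl = 3.0/cos46.5° = 4.358 m; N'_6 = 110·cos46.5° − 3·4.358 = 62.6; c'Δl = 31.38; W sinα = 79.8
Σc'Δl = 108.4 kN/m; ΣN' = 461.2 kN/m; ΣW sinα = 222.8 kN/m
Resisting = 108.4 + 461.2·tan23.5° = 108.4 + 200.5 = 309.0 kN/m
FS = 309.0 / 222.8 = 1.387

FS = 1.39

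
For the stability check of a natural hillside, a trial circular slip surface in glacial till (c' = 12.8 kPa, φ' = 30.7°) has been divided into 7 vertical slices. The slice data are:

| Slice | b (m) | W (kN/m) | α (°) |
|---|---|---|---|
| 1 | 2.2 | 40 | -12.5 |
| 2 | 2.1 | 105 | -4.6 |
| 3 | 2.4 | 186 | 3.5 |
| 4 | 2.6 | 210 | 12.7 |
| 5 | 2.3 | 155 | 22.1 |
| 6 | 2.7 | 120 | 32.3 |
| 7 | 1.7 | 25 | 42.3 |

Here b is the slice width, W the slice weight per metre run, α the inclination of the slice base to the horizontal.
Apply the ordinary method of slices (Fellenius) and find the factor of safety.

Ordinary method of slices: FS = Σ[c'·Δl_i + (W_i cosα_i)·tanφ'] / Σ W_i sinα_i, with Δl_i = b_i / cosα_i.
Slice 1: Δl = 2.2/cos(-12.5°) = 2.253 m; N'_1 = 40·cos(-12.5°) = 39.1; c'Δl = 28.84; W sinα = -8.7
Slice 2: Δl = 2.1/cos(-4.6°) = 2.107 m; N'_2 = 105·cos(-4.6°) = 104.7; c'Δl = 26.97; W sinα = -8.4
Slice 3: Δl = 2.4/cos3.5° = 2.404 m; N'_3 = 186·cos3.5° = 185.7; c'Δl = 30.78; W sinα = 11.4
Slice 4: Δl = 2.6/cos12.7° = 2.665 m; N'_4 = 210·cos12.7° = 204.9; c'Δl = 34.11; W sinα = 46.2
Slice 5: Δl = 2.3/cos22.1° = 2.482 m; N'_5 = 155·cos22.1° = 143.6; c'Δl = 31.77; W sinα = 58.3
Slice 6: Δl = 2.7/cos32.3° = 3.194 m; N'_6 = 120·cos32.3° = 101.4; c'Δl = 40.89; W sinα = 64.1
Slice 7: Δl = 1.7/cos42.3° = 2.298 m; N'_7 = 25·cos42.3° = 18.5; c'Δl = 29.42; W sinα = 16.8
Σc'Δl = 222.8 kN/m; ΣN' = 797.8 kN/m; ΣW sinα = 179.7 kN/m
Resisting = 222.8 + 797.8·tan30.7° = 222.8 + 473.7 = 696.5 kN/m
FS = 696.5 / 179.7 = 3.876

FS = 3.88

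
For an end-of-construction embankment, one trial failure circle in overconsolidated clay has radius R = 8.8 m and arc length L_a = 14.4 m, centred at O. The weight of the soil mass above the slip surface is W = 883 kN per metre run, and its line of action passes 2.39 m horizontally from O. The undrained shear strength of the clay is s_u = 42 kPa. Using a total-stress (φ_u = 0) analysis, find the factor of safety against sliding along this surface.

Taking moments about the centre O, the resisting moment is provided by the undrained shear strength acting along the arc:
M_R = s_u·L_a·R = 42·14.40·8.8 = 5322.2 kN·m/m
M_D = W·d = 883·2.39 = 2110.4 kN·m/m
FS = M_R / M_D = 5322.2 / 2110.4 = 2.522

FS = 2.52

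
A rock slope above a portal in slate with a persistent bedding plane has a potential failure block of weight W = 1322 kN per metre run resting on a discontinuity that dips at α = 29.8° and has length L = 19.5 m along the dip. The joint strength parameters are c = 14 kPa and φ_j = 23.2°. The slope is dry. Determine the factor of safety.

FS = 1.16

Resolving the block weight along and normal to the plane and applying the Mohr–Coulomb strength on the joint:
N' = W cosα = 1322·cos29.8° = 1147.2 kN/m
Driving force T = W sinα = 1322·sin29.8° = 657.0 kN/m
Resisting force R = c·L + N'·tanφ_j = 14·19.5 + 1147.2·tan23.2° = 273.0 + 491.7 = 764.7 kN/m
FS = R / T = 764.7 / 657.0 = 1.164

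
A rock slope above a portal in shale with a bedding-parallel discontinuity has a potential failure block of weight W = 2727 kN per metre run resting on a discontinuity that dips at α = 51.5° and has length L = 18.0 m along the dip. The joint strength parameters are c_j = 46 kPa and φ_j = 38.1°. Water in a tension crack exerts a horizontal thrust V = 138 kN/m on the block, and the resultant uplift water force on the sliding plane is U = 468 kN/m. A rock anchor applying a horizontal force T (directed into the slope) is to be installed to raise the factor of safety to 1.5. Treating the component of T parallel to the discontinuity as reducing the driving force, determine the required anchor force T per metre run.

Resolving forces along and normal to the sliding plane, with the horizontal anchor force T adding T·sinα to the effective normal force and T·cosα acting up the plane against the driving force:
FS = [c_jL + (W cosα − U − V sinα + T sinα) tanφ_j] / [W sinα + V cosα − T cosα]
Without the anchor: N' = 1121.6 kN/m, driving T_d = 2220.1 kN/m, resisting R = 46·18.0 + 1121.6·tan38.1° = 1707.4 kN/m, FS = 0.77.
Setting FS = 1.5 and solving for T:
1.5·(2220.1 − T cos51.5°) = 1707.4 + T sin51.5°·tan38.1°
T·(sin51.5°·tan38.1° + 1.5·cos51.5°) = 1.5·2220.1 − 1707.4
T·(0.7826·0.7841 + 1.5·0.6225) = 3330.1 − 1707.4 = 1622.7
T·1.5474 = 1622.7
T = 1048.6 kN/m

T = 1049 kN/m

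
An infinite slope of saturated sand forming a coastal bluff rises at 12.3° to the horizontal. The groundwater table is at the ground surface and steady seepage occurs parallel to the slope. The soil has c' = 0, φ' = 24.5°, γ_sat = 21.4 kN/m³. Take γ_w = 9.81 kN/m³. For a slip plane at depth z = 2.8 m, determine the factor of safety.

With seepage parallel to the slope and the water table at the surface, the effective normal stress on the slip plane uses the buoyant unit weight γ' = γ_sat − γ_w while the driving shear stress uses γ_sat:
FS = [c' + γ' z cos²β tanφ'] / [γ_sat z sinβ cosβ]
(For c' = 0 this reduces to FS = (γ'/γ_sat)·tanφ'/tanβ.)
γ' = 21.4 − 9.81 = 11.59 kN/m³
Numerator = 0.0 + 11.59·2.8·cos²12.3°·tan24.5° = 0.0 + 11.59·2.8·0.9546·0.4557 = 14.118 kPa
Denominator = 21.4·2.8·sin12.3°·cos12.3° = 21.4·2.8·0.2130·0.9770 = 12.472 kPa
FS = 14.118 / 12.472 = 1.132

FS = 1.13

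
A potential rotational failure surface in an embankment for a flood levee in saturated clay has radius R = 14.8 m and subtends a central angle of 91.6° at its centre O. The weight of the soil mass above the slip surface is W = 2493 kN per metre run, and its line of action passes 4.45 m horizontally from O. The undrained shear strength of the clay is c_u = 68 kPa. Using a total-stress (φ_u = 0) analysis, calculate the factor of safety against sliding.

Taking moments about the centre O, the resisting moment is provided by the undrained shear strength acting along the arc:
Arc length L_a = R·θ = 14.8·(91.6°·π/180) = 14.8·1.5987 = 23.66 m
M_R = c_u·L_a·R = 68·23.66·14.8 = 23812.5 kN·m/m
M_D = W·d = 2493·4.45 = 11093.9 kN·m/m
FS = M_R / M_D = 23812.5 / 11093.9 = 2.146

FS = 2.15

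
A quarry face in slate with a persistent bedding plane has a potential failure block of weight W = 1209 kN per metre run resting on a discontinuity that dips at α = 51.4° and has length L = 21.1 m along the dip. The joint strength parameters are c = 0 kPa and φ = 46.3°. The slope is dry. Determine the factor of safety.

FS = 0.84

Resolving the block weight along and normal to the plane and applying the Mohr–Coulomb strength on the joint:
N' = W cosα = 1209·cos51.4° = 754.3 kN/m
Driving force T = W sinα = 1209·sin51.4° = 944.9 kN/m
Resisting force R = c·L + N'·tanφ = 0·21.1 + 754.3·tan46.3° = 0.0 + 789.3 = 789.3 kN/m
FS = R / T = 789.3 / 944.9 = 0.835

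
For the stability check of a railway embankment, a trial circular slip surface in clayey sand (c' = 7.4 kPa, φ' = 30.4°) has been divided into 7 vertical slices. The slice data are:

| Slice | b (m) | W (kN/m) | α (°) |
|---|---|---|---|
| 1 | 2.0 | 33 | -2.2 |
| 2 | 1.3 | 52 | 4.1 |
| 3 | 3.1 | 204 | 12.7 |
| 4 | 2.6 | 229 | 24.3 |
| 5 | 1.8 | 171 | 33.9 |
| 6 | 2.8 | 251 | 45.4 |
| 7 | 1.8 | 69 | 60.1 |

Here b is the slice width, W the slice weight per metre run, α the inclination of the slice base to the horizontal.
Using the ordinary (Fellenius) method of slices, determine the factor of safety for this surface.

FS = 1.34

Ordinary method of slices: FS = Σ[c'·Δl_i + (W_i cosα_i)·tanφ'] / Σ W_i sinα_i, with Δl_i = b_i / cosα_i.
Slice 1: Δl = 2.0/cos(-2.2°) = 2.001 m; N'_1 = 33·cos(-2.2°) = 33.0; c'Δl = 14.81; W sinα = -1.3
Slice 2: Δl = 1.3/cos4.1° = 1.303 m; N'_2 = 52·cos4.1° = 51.9; c'Δl = 9.64; W sinα = 3.7
Slice 3: Δl = 3.1/cos12.7° = 3.178 m; N'_3 = 204·cos12.7° = 199.0; c'Δl = 23.52; W sinα = 44.8
Slice 4: Δl = 2.6/cos24.3° = 2.853 m; N'_4 = 229·cos24.3° = 208.7; c'Δl = 21.11; W sinα = 94.2
Slice 5: Δl = 1.8/cos33.9° = 2.169 m; N'_5 = 171·cos33.9° = 141.9; c'Δl = 16.05; W sinα = 95.4
Slice 6: Δl = 2.8/cos45.4° = 3.988 m; N'_6 = 251·cos45.4° = 176.2; c'Δl = 29.51; W sinα = 178.7
Slice 7: Δl = 1.8/cos60.1° = 3.611 m; N'_7 = 69·cos60.1° = 34.4; c'Δl = 26.72; W sinα = 59.8
Σc'Δl = 141.4 kN/m; ΣN' = 845.1 kN/m; ΣW sinα = 475.4 kN/m
Resisting = 141.4 + 845.1·tan30.4° = 141.4 + 495.8 = 637.2 kN/m
FS = 637.2 / 475.4 = 1.340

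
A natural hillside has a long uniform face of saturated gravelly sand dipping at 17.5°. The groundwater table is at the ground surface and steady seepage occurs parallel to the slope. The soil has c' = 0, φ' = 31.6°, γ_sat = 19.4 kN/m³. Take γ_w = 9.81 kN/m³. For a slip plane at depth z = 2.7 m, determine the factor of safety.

With seepage parallel to the slope and the water table at the surface, the effective normal stress on the slip plane uses the buoyant unit weight γ' = γ_sat − γ_w while the driving shear stress uses γ_sat:
FS = [c' + γ' z cos²β tanφ'] / [γ_sat z sinβ cosβ]
(For c' = 0 this reduces to FS = (γ'/γ_sat)·tanφ'/tanβ.)
γ' = 19.4 − 9.81 = 9.59 kN/m³
Numerator = 0.0 + 9.59·2.7·cos²17.5°·tan31.6° = 0.0 + 9.59·2.7·0.9096·0.6152 = 14.489 kPa
Denominator = 19.4·2.7·sin17.5°·cos17.5° = 19.4·2.7·0.3007·0.9537 = 15.022 kPa
FS = 14.489 / 15.022 = 0.965

FS = 0.96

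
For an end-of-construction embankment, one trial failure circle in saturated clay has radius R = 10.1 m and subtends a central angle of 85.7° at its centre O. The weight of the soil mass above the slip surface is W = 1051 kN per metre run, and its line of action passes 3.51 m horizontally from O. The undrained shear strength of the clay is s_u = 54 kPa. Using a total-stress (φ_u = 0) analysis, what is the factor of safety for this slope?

Taking moments about the centre O, the resisting moment is provided by the undrained shear strength acting along the arc:
Arc length L_a = R·θ = 10.1·(85.7°·π/180) = 10.1·1.4957 = 15.11 m
M_R = s_u·L_a·R = 54·15.11·10.1 = 8239.4 kN·m/m
M_D = W·d = 1051·3.51 = 3689.0 kN·m/m
FS = M_R / M_D = 8239.4 / 3689.0 = 2.233

FS = 2.23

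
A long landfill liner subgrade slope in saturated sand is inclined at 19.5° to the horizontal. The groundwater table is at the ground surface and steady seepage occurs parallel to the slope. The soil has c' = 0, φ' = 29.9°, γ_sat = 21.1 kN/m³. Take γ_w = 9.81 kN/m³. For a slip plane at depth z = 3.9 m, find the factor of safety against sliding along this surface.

With seepage parallel to the slope and the water table at the surface, the effective normal stress on the slip plane uses the buoyant unit weight γ' = γ_sat − γ_w while the driving shear stress uses γ_sat:
FS = [c' + γ' z cos²β tanφ'] / [γ_sat z sinβ cosβ]
(For c' = 0 this reduces to FS = (γ'/γ_sat)·tanφ'/tanβ.)
γ' = 21.1 − 9.81 = 11.29 kN/m³
Numerator = 0.0 + 11.29·3.9·cos²19.5°·tan29.9° = 0.0 + 11.29·3.9·0.8886·0.5750 = 22.498 kPa
Denominator = 21.1·3.9·sin19.5°·cos19.5° = 21.1·3.9·0.3338·0.9426 = 25.893 kPa
FS = 22.498 / 25.893 = 0.869

FS = 0.87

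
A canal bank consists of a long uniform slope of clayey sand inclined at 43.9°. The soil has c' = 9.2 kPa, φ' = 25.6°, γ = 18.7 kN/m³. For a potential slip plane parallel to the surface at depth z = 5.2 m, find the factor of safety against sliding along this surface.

For an infinite slope with a slip plane parallel to the surface (no pore pressure): FS = [c' + γz cos²β tanφ'] / [γz sinβ cosβ].
γz = 18.7·5.2 = 97.24 kN/m²
Numerator = 9.2 + 97.24·cos²43.9°·tan25.6° = 9.2 + 97.24·0.5192·0.4791 = 33.389 kPa
Denominator = 97.24·sin43.9°·cos43.9° = 97.24·0.6934·0.7206 = 48.584 kPa
FS = 33.389 / 48.584 = 0.687

FS = 0.69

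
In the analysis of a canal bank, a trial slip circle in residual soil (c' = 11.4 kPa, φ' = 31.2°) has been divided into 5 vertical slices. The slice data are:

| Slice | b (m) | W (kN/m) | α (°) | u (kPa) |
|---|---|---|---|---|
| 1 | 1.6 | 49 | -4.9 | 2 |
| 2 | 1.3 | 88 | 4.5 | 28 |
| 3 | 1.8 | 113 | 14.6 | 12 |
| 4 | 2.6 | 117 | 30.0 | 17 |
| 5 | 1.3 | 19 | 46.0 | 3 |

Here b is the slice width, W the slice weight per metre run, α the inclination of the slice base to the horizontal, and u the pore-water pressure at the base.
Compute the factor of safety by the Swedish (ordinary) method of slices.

Ordinary method of slices: FS = Σ[c'·Δl_i + (W_i cosα_i − u_i·Δl_i)·tanφ'] / Σ W_i sinα_i, with Δl_i = b_i / cosα_i.
Slice 1: Δl = 1.6/cos(-4.9°) = 1.606 m; N'_1 = 49·cos(-4.9°) − 2·1.606 = 45.6; c'Δl = 18.31; W sinα = -4.2
Slice 2: Δl = 1.3/cos4.5° = 1.304 m; N'_2 = 88·cos4.5° − 28·1.304 = 51.2; c'Δl = 14.87; W sinα = 6.9
Slice 3: Δl = 1.8/cos14.6° = 1.860 m; N'_3 = 113·cos14.6° − 12·1.860 = 87.0; c'Δl = 21.20; W sinα = 28.5
Slice 4: Δl = 2.6/cos30.0° = 3.002 m; N'_4 = 117·cos30.0° − 17·3.002 = 50.3; c'Δl = 34.23; W sinα = 58.5
Slice 5: Δl = 1.3/cos46.0° = 1.871 m; N'_5 = 19·cos46.0° − 3·1.871 = 7.6; c'Δl = 21.33; W sinα = 13.7
Σc'Δl = 109.9 kN/m; ΣN' = 241.7 kN/m; ΣW sinα = 103.4 kN/m
Resisting = 109.9 + 241.7·tan31.2° = 109.9 + 146.4 = 256.3 kN/m
FS = 256.3 / 103.4 = 2.480

FS = 2.48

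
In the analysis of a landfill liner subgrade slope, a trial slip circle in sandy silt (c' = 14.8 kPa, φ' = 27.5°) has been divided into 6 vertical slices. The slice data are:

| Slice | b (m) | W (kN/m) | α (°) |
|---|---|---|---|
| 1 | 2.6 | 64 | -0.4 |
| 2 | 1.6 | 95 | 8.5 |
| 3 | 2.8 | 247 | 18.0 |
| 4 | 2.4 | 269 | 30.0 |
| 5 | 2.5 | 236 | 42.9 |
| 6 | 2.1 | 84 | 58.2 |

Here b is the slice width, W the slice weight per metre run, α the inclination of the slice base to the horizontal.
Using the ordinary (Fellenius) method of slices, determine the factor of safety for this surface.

Ordinary method of slices: FS = Σ[c'·Δl_i + (W_i cosα_i)·tanφ'] / Σ W_i sinα_i, with Δl_i = b_i / cosα_i.
Slice 1: Δl = 2.6/cos(-0.4°) = 2.600 m; N'_1 = 64·cos(-0.4°) = 64.0; c'Δl = 38.48; W sinα = -0.4
Slice 2: Δl = 1.6/cos8.5° = 1.618 m; N'_2 = 95·cos8.5° = 94.0; c'Δl = 23.94; W sinα = 14.0
Slice 3: Δl = 2.8/cos18.0° = 2.944 m; N'_3 = 247·cos18.0° = 234.9; c'Δl = 43.57; W sinα = 76.3
Slice 4: Δl = 2.4/cos30.0° = 2.771 m; N'_4 = 269·cos30.0° = 233.0; c'Δl = 41.01; W sinα = 134.5
Slice 5: Δl = 2.5/cos42.9° = 3.413 m; N'_5 = 236·cos42.9° = 172.9; c'Δl = 50.51; W sinα = 160.7
Slice 6: Δl = 2.1/cos58.2° = 3.985 m; N'_6 = 84·cos58.2° = 44.3; c'Δl = 58.98; W sinα = 71.4
Σc'Δl = 256.5 kN/m; ΣN' = 843.0 kN/m; ΣW sinα = 456.5 kN/m
Resisting = 256.5 + 843.0·tan27.5° = 256.5 + 438.8 = 695.3 kN/m
FS = 695.3 / 456.5 = 1.523

FS = 1.52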